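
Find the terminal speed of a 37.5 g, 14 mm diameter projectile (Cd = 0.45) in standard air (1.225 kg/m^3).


A = pi*(d/2)^2 = pi*(14/2000)^2 = 1.53938e-04 m^2
vt = sqrt(2mg/(Cd*rho*A)) = sqrt(2*0.0375*9.81/(0.45 * 1.225 * 1.53938e-04)) = 93.11 m/s

93.11 m/s


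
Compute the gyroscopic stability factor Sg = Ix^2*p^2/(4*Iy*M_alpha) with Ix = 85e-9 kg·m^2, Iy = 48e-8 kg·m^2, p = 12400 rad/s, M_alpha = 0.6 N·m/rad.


Sg = Ix^2 * p^2 / (4 * Iy * M_alpha) = (85e-9)^2 * 12400^2 / (4 * 48e-8 * 0.6) = 0.9643

0.9643


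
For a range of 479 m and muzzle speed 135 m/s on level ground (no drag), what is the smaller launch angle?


sin(2*theta) = R*g/v0^2 = 479*9.81/135^2 = 0.257832, theta = arcsin(0.257832)/2 = 7.471°

7.471 degrees


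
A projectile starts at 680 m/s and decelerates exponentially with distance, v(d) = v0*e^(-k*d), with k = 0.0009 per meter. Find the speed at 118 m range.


v = v0*exp(-k*d) = 680*exp(-0.0009*118) = 611.5 m/s

611.5 m/s


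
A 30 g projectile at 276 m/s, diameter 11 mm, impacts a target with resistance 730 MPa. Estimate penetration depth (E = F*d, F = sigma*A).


A = pi*(d/2)^2 = pi*(11/2)^2 = 95.0332 mm^2
E = 0.5*m*v^2 = 0.5*0.03*276^2 = 1142.64 J
depth = E/(sigma*A) = 1142.64 J / (730 MPa * 95.0332 mm^2) = 1142.64/(730 * 95.0332) m = 0.0164707 m ≈ 16.47 mm

16.47 mm


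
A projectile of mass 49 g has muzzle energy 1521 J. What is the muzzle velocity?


v = sqrt(2*E/m) = sqrt(2*1521/0.049) = 249.2 m/s

249.2 m/s


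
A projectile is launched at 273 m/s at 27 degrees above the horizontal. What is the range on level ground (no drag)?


R = v0^2 * sin(2*theta) / g = 273^2 * sin(2*27°) / 9.81 = 6146 m

6146 m


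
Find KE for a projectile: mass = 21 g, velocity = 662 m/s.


E = 0.5*m*v^2 = 0.5*0.021*662^2 = 4602 J

4602 J


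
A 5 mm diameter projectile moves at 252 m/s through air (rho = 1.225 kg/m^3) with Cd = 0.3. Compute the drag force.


A = pi*(d/2)^2 = pi*(5/2000)^2 = 1.96350e-05 m^2
Fd = 0.5*Cd*rho*A*v^2 = 0.5*0.3*1.225*1.96350e-05*252^2 = 0.2291 N

0.2291 N


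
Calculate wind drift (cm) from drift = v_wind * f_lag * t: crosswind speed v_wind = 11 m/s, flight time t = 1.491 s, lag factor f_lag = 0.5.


drift = v_wind * lag * t = 11 * 0.5 * 1.491 = 8.2005 m ≈ 820 cm

820 cm


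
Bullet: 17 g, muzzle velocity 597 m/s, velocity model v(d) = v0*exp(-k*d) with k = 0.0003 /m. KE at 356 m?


v = v0*exp(-k*d) = 597*exp(-0.0003*356) = 536.527 m/s
E = 0.5*m*v^2 = 0.5*0.017*536.527^2 = 2447 J

2447 J


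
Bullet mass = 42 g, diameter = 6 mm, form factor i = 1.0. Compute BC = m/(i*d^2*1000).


BC = m/(i*d^2*1000) = 42/(1.0 * 6^2 * 1000) = 0.001167

0.001167


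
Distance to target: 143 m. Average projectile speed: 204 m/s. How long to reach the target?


t = d/v = 143/204 = 0.701 s

0.701 s


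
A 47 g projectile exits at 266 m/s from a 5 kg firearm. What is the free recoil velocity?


v_recoil = m_p * v_p / m_gun = 0.047 * 266 / 5 = 2.5 m/s

2.5 m/s


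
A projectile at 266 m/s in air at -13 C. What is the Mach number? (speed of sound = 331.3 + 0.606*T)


a = 331.3 + 0.606*(-13) = 323.422 m/s
M = v/a = 266/323.422 = 0.8225

0.8225


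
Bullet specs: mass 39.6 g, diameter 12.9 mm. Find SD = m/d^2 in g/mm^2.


SD = m/d^2 = 39.6/12.9^2 = 0.238 g/mm^2

0.238 g/mm^2


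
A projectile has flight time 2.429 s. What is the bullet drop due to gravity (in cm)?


drop = 0.5*g*t^2 = 0.5*9.81*2.429^2 = 28.9397 m ≈ 2894 cm

2894 cm


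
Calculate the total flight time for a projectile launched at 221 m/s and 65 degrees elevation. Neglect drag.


T = 2*v0*sin(theta)/g = 2*221*sin(65°)/9.81 = 40.83 s

40.83 s


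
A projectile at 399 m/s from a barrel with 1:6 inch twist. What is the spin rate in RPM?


twist_m = 6*0.0254 = 0.1524 m
spin = v/twist = 399/0.1524 = 2618.11 rev/s
RPM = spin*60 = 2618.11*60 ≈ 157087 RPM

157087 RPM


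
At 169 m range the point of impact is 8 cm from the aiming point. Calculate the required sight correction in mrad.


1 mrad subtends 1 cm per 10 m of range, so adj = error_cm / (dist_m / 10) = 8 / (169/10) = 0.4734 mrad

0.4734 mrad


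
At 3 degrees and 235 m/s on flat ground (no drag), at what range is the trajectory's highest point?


R = v0^2*sin(2*theta)/g = 235^2*sin(2*3°)/9.81 = 588.439 m
apex_dist = R/2 = 588.439/2 = 294.2 m

294.2 m


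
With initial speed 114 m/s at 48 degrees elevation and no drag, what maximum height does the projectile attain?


H = (v0*sin(theta))^2 / (2g) = (114*sin(48°))^2 / (2*9.81) = 365.8 m

365.8 m


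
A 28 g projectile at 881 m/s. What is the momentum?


p = m*v = 0.028*881 = 24.67 kg·m/s

24.67 kg·m/s


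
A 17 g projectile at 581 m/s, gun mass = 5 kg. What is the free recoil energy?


v_r = m_p*v_p/m_gun = 0.017*581/5 = 1.9754 m/s, E_r = 0.5*m_gun*v_r^2 = 0.5*5*1.9754^2 = 9.756 J

9.756 J


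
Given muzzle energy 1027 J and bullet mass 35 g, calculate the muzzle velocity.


v = sqrt(2*E/m) = sqrt(2*1027/0.035) = 242.3 m/s

242.3 m/s


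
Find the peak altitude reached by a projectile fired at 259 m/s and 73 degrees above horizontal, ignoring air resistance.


H = (v0*sin(theta))^2 / (2g) = (259*sin(73°))^2 / (2*9.81) = 3127 m

3127 m


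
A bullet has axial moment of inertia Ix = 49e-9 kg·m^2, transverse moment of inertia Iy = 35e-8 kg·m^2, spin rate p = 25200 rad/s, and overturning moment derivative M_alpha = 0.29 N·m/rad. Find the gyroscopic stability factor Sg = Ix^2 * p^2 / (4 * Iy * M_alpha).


Sg = Ix^2 * p^2 / (4 * Iy * M_alpha) = (49e-9)^2 * 25200^2 / (4 * 35e-8 * 0.29) = 3.755

3.755


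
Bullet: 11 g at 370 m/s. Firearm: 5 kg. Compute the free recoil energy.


v_r = m_p*v_p/m_gun = 0.011*370/5 = 0.814 m/s, E_r = 0.5*m_gun*v_r^2 = 0.5*5*0.814^2 = 1.656 J

1.656 J


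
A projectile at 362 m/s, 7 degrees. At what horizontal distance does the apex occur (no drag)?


R = v0^2*sin(2*theta)/g = 362^2*sin(2*7°)/9.81 = 3231.64 m
apex_dist = R/2 = 3231.64/2 = 1616 m

1616 m


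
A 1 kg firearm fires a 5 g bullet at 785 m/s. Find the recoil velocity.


v_recoil = m_p * v_p / m_gun = 0.005 * 785 / 1 = 3.925 m/s

3.925 m/s


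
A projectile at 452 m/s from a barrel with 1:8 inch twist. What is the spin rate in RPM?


twist_m = 8*0.0254 = 0.2032 m
spin = v/twist = 452/0.2032 = 2224.409 rev/s
RPM = spin*60 = 2224.409*60 ≈ 133465 RPM

133465 RPM


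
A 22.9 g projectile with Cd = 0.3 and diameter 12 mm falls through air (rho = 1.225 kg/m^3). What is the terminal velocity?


A = pi*(d/2)^2 = pi*(12/2000)^2 = 1.13097e-04 m^2
vt = sqrt(2mg/(Cd*rho*A)) = sqrt(2*0.0229*9.81/(0.3 * 1.225 * 1.13097e-04)) = 104 m/s

104 m/s


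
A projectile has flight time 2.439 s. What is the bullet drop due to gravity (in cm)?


drop = 0.5*g*t^2 = 0.5*9.81*2.439^2 = 29.1785 m ≈ 2918 cm

2918 cm


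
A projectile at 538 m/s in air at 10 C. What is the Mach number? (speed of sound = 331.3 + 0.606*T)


a = 331.3 + 0.606*(10) = 337.36 m/s
M = v/a = 538/337.36 = 1.595

1.595


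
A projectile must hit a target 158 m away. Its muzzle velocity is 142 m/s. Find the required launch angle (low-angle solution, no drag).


sin(2*theta) = R*g/v0^2 = 158*9.81/142^2 = 0.0768687, theta = arcsin(0.0768687)/2 = 2.204°

2.204 degrees


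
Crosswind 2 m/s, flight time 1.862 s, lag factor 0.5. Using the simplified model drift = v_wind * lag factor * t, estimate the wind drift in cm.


drift = v_wind * lag * t = 2 * 0.5 * 1.862 = 1.862 m ≈ 186.2 cm

186.2 cm


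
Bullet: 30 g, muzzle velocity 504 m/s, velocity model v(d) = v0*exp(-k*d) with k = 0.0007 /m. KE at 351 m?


v = v0*exp(-k*d) = 504*exp(-0.0007*351) = 394.207 m/s
E = 0.5*m*v^2 = 0.5*0.03*394.207^2 = 2331 J

2331 J


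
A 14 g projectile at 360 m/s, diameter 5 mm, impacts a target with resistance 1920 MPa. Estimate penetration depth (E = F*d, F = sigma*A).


A = pi*(d/2)^2 = pi*(5/2)^2 = 19.635 mm^2
E = 0.5*m*v^2 = 0.5*0.014*360^2 = 907.2 J
depth = E/(sigma*A) = 907.2 J / (1920 MPa * 19.635 mm^2) = 907.2/(1920 * 19.635) m = 0.0240642 m ≈ 24.06 mm

24.06 mm


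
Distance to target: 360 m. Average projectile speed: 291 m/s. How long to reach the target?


t = d/v = 360/291 = 1.237 s

1.237 s


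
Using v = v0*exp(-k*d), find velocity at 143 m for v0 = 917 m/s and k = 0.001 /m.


v = v0*exp(-k*d) = 917*exp(-0.001*143) = 794.8 m/s

794.8 m/s


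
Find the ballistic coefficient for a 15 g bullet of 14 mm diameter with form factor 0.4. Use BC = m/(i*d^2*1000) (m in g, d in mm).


BC = m/(i*d^2*1000) = 15/(0.4 * 14^2 * 1000) = 0.0001913

0.0001913


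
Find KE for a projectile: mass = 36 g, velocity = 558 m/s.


E = 0.5*m*v^2 = 0.5*0.036*558^2 = 5605 J

5605 J


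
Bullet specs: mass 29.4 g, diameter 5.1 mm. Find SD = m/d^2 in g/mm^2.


SD = m/d^2 = 29.4/5.1^2 = 1.13 g/mm^2

1.13 g/mm^2


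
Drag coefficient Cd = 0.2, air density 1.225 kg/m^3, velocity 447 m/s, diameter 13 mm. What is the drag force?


A = pi*(d/2)^2 = pi*(13/2000)^2 = 1.32732e-04 m^2
Fd = 0.5*Cd*rho*A*v^2 = 0.5*0.2*1.225*1.32732e-04*447^2 = 3.249 N

3.249 N


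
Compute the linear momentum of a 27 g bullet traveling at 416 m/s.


p = m*v = 0.027*416 = 11.23 kg·m/s

11.23 kg·m/s


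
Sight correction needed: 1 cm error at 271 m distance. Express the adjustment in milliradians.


1 mrad subtends 1 cm per 10 m of range, so adj = error_cm / (dist_m / 10) = 1 / (271/10) = 0.0369 mrad

0.0369 mrad


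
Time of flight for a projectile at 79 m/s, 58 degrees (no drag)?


T = 2*v0*sin(theta)/g = 2*79*sin(58°)/9.81 = 13.66 s

13.66 s


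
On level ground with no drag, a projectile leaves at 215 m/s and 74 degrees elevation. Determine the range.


R = v0^2 * sin(2*theta) / g = 215^2 * sin(2*74°) / 9.81 = 2497 m

2497 m


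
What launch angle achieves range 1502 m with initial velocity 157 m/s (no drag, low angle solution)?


sin(2*theta) = R*g/v0^2 = 1502*9.81/157^2 = 0.597778, theta = arcsin(0.597778)/2 = 18.36°

18.36 degrees


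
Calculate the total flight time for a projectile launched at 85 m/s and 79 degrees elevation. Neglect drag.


T = 2*v0*sin(theta)/g = 2*85*sin(79°)/9.81 = 17.01 s

17.01 s


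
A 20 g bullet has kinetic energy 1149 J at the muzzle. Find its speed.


v = sqrt(2*E/m) = sqrt(2*1149/0.02) = 339 m/s

339 m/s


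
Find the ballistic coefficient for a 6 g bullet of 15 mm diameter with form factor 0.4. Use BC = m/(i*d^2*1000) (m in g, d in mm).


BC = m/(i*d^2*1000) = 6/(0.4 * 15^2 * 1000) = 6.667e-05

6.667e-05


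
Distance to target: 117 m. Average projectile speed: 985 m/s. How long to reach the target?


t = d/v = 117/985 = 0.1188 s

0.1188 s


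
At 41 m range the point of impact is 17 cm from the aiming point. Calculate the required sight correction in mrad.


1 mrad subtends 1 cm per 10 m of range, so adj = error_cm / (dist_m / 10) = 17 / (41/10) = 4.146 mrad

4.146 mrad


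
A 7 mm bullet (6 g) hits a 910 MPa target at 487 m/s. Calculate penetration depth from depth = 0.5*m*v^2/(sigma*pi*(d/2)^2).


A = pi*(d/2)^2 = pi*(7/2)^2 = 38.4845 mm^2
E = 0.5*m*v^2 = 0.5*0.006*487^2 = 711.507 J
depth = E/(sigma*A) = 711.507 J / (910 MPa * 38.4845 mm^2) = 711.507/(910 * 38.4845) m = 0.0203166 m ≈ 20.32 mm

20.32 mm


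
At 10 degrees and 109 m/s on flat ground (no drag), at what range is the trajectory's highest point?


R = v0^2*sin(2*theta)/g = 109^2*sin(2*10°)/9.81 = 414.224 m
apex_dist = R/2 = 414.224/2 = 207.1 m

207.1 m


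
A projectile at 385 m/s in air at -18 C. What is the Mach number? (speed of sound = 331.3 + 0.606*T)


a = 331.3 + 0.606*(-18) = 320.392 m/s
M = v/a = 385/320.392 = 1.202

1.202


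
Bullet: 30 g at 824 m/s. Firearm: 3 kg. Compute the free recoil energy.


v_r = m_p*v_p/m_gun = 0.03*824/3 = 8.24 m/s, E_r = 0.5*m_gun*v_r^2 = 0.5*3*8.24^2 = 101.8 J

101.8 J


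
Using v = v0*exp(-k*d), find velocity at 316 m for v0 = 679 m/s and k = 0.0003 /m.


v = v0*exp(-k*d) = 679*exp(-0.0003*316) = 617.6 m/s

617.6 m/s


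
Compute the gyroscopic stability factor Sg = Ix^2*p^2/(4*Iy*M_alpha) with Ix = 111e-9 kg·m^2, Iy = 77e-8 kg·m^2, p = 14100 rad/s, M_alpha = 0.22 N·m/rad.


Sg = Ix^2 * p^2 / (4 * Iy * M_alpha) = (111e-9)^2 * 14100^2 / (4 * 77e-8 * 0.22) = 3.615

3.615


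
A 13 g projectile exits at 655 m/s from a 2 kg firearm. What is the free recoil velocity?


v_recoil = m_p * v_p / m_gun = 0.013 * 655 / 2 = 4.257 m/s

4.257 m/s


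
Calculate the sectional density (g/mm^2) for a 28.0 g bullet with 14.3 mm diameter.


SD = m/d^2 = 28.0/14.3^2 = 0.1369 g/mm^2

0.1369 g/mm^2


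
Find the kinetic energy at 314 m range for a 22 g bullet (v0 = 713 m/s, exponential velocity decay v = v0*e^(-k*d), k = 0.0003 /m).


v = v0*exp(-k*d) = 713*exp(-0.0003*314) = 648.902 m/s
E = 0.5*m*v^2 = 0.5*0.022*648.902^2 = 4632 J

4632 J


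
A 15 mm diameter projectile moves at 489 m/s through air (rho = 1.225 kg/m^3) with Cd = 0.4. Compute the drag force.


A = pi*(d/2)^2 = pi*(15/2000)^2 = 1.76715e-04 m^2
Fd = 0.5*Cd*rho*A*v^2 = 0.5*0.4*1.225*1.76715e-04*489^2 = 10.35 N

10.35 N


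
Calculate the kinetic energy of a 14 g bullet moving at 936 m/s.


E = 0.5*m*v^2 = 0.5*0.014*936^2 = 6133 J

6133 J


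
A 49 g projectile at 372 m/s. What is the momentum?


p = m*v = 0.049*372 = 18.23 kg·m/s

18.23 kg·m/s


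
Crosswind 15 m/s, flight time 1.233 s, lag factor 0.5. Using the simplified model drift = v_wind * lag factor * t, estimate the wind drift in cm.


drift = v_wind * lag * t = 15 * 0.5 * 1.233 = 9.2475 m ≈ 924.8 cm

924.8 cm


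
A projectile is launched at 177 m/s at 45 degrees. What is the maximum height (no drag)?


H = (v0*sin(theta))^2 / (2g) = (177*sin(45°))^2 / (2*9.81) = 798.4 m

798.4 m


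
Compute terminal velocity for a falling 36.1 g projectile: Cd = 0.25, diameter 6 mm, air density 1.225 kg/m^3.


A = pi*(d/2)^2 = pi*(6/2000)^2 = 2.82743e-05 m^2
vt = sqrt(2mg/(Cd*rho*A)) = sqrt(2*0.0361*9.81/(0.25 * 1.225 * 2.82743e-05)) = 286 m/s

286 m/s


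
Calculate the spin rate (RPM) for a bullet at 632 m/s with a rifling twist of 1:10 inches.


twist_m = 10*0.0254 = 0.254 m
spin = v/twist = 632/0.254 = 2488.189 rev/s
RPM = spin*60 = 2488.189*60 ≈ 149291 RPM

149291 RPM


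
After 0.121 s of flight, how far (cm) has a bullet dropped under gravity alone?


drop = 0.5*g*t^2 = 0.5*9.81*0.121^2 = 0.0718141 m ≈ 7.181 cm

7.181 cm


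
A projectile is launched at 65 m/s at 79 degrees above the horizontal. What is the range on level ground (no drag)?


R = v0^2 * sin(2*theta) / g = 65^2 * sin(2*79°) / 9.81 = 161.3 m

161.3 m


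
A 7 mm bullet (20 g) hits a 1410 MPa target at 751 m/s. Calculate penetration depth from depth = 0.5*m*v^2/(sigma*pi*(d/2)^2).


A = pi*(d/2)^2 = pi*(7/2)^2 = 38.4845 mm^2
E = 0.5*m*v^2 = 0.5*0.02*751^2 = 5640.01 J
depth = E/(sigma*A) = 5640.01 J / (1410 MPa * 38.4845 mm^2) = 5640.01/(1410 * 38.4845) m = 0.103938 m ≈ 103.9 mm

103.9 mm


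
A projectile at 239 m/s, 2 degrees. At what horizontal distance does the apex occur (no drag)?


R = v0^2*sin(2*theta)/g = 239^2*sin(2*2°)/9.81 = 406.173 m
apex_dist = R/2 = 406.173/2 = 203.1 m

203.1 m


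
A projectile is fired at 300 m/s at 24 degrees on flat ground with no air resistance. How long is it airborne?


T = 2*v0*sin(theta)/g = 2*300*sin(24°)/9.81 = 24.88 s

24.88 s


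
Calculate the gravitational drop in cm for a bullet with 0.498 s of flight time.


drop = 0.5*g*t^2 = 0.5*9.81*0.498^2 = 1.21646 m ≈ 121.6 cm

121.6 cm


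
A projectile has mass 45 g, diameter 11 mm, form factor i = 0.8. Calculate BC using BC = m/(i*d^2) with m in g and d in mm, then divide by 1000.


BC = m/(i*d^2*1000) = 45/(0.8 * 11^2 * 1000) = 0.0004649

0.0004649


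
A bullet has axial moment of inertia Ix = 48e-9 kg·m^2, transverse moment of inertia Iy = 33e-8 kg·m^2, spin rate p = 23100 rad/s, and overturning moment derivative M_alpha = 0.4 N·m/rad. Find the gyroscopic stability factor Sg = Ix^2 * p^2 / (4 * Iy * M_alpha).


Sg = Ix^2 * p^2 / (4 * Iy * M_alpha) = (48e-9)^2 * 23100^2 / (4 * 33e-8 * 0.4) = 2.328

2.328


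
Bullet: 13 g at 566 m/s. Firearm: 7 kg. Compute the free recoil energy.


v_r = m_p*v_p/m_gun = 0.013*566/7 = 1.05114 m/s, E_r = 0.5*m_gun*v_r^2 = 0.5*7*1.05114^2 = 3.867 J

3.867 J


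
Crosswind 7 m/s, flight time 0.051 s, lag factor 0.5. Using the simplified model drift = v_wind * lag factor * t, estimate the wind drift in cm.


drift = v_wind * lag * t = 7 * 0.5 * 0.051 = 0.1785 m ≈ 17.85 cm

17.85 cm


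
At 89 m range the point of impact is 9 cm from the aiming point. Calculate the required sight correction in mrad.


1 mrad subtends 1 cm per 10 m of range, so adj = error_cm / (dist_m / 10) = 9 / (89/10) = 1.011 mrad

1.011 mrad


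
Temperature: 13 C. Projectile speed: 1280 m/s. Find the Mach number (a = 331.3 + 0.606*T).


a = 331.3 + 0.606*(13) = 339.178 m/s
M = v/a = 1280/339.178 = 3.774

3.774


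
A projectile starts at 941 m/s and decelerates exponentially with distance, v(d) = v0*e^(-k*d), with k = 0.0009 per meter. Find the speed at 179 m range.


v = v0*exp(-k*d) = 941*exp(-0.0009*179) = 801 m/s

801 m/s


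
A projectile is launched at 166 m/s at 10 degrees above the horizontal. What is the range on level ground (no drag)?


R = v0^2 * sin(2*theta) / g = 166^2 * sin(2*10°) / 9.81 = 960.7 m

960.7 m


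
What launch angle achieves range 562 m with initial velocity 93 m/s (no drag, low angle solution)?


sin(2*theta) = R*g/v0^2 = 562*9.81/93^2 = 0.63744, theta = arcsin(0.63744)/2 = 19.8°

19.8 degrees


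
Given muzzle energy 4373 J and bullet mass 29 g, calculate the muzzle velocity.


v = sqrt(2*E/m) = sqrt(2*4373/0.029) = 549.2 m/s

549.2 m/s


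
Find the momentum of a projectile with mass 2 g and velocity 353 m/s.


p = m*v = 0.002*353 = 0.706 kg·m/s

0.706 kg·m/s


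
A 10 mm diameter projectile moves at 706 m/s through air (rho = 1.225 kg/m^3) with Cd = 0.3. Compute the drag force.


A = pi*(d/2)^2 = pi*(10/2000)^2 = 7.85398e-05 m^2
Fd = 0.5*Cd*rho*A*v^2 = 0.5*0.3*1.225*7.85398e-05*706^2 = 7.193 N

7.193 N


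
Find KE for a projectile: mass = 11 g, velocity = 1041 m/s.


E = 0.5*m*v^2 = 0.5*0.011*1041^2 = 5960 J

5960 J


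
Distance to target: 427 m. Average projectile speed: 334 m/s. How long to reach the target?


t = d/v = 427/334 = 1.278 s

1.278 s


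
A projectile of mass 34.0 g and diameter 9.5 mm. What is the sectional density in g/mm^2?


SD = m/d^2 = 34.0/9.5^2 = 0.3767 g/mm^2

0.3767 g/mm^2


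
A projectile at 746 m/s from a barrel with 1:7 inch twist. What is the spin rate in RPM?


twist_m = 7*0.0254 = 0.1778 m
spin = v/twist = 746/0.1778 = 4195.726 rev/s
RPM = spin*60 = 4195.726*60 ≈ 251744 RPM

251744 RPM


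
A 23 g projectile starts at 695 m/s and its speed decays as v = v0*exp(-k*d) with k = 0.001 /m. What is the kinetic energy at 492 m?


v = v0*exp(-k*d) = 695*exp(-0.001*492) = 424.925 m/s
E = 0.5*m*v^2 = 0.5*0.023*424.925^2 = 2076 J

2076 J


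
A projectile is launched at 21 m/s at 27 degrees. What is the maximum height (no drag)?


H = (v0*sin(theta))^2 / (2g) = (21*sin(27°))^2 / (2*9.81) = 4.633 m

4.633 m


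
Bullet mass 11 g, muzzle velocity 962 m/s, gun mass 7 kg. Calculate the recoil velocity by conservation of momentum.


v_recoil = m_p * v_p / m_gun = 0.011 * 962 / 7 = 1.512 m/s

1.512 m/s


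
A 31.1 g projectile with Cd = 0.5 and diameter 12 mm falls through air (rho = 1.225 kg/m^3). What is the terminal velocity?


A = pi*(d/2)^2 = pi*(12/2000)^2 = 1.13097e-04 m^2
vt = sqrt(2mg/(Cd*rho*A)) = sqrt(2*0.0311*9.81/(0.5 * 1.225 * 1.13097e-04)) = 93.85 m/s

93.85 m/s


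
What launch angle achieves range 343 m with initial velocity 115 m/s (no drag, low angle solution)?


sin(2*theta) = R*g/v0^2 = 343*9.81/115^2 = 0.254429, theta = arcsin(0.254429)/2 = 7.37°

7.37 degrees


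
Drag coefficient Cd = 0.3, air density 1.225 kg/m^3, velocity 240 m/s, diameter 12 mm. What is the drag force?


A = pi*(d/2)^2 = pi*(12/2000)^2 = 1.13097e-04 m^2
Fd = 0.5*Cd*rho*A*v^2 = 0.5*0.3*1.225*1.13097e-04*240^2 = 1.197 N

1.197 N


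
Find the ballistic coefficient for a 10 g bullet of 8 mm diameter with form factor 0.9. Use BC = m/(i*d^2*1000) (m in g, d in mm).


BC = m/(i*d^2*1000) = 10/(0.9 * 8^2 * 1000) = 0.0001736

0.0001736


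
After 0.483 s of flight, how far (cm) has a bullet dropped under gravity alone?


drop = 0.5*g*t^2 = 0.5*9.81*0.483^2 = 1.14428 m ≈ 114.4 cm

114.4 cm


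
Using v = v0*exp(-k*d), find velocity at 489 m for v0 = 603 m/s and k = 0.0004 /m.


v = v0*exp(-k*d) = 603*exp(-0.0004*489) = 495.9 m/s

495.9 m/s


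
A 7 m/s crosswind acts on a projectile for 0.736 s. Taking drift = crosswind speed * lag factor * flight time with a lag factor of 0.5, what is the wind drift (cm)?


drift = v_wind * lag * t = 7 * 0.5 * 0.736 = 2.576 m ≈ 257.6 cm

257.6 cm


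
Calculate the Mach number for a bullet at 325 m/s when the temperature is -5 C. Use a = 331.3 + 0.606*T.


a = 331.3 + 0.606*(-5) = 328.27 m/s
M = v/a = 325/328.27 = 0.99

0.99


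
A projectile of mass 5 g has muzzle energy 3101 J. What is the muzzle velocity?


v = sqrt(2*E/m) = sqrt(2*3101/0.005) = 1114 m/s

1114 m/s


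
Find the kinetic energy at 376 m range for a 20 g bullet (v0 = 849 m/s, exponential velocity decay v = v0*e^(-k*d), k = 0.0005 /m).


v = v0*exp(-k*d) = 849*exp(-0.0005*376) = 703.494 m/s
E = 0.5*m*v^2 = 0.5*0.02*703.494^2 = 4949 J

4949 J


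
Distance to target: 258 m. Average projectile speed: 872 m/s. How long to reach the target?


t = d/v = 258/872 = 0.2959 s

0.2959 s


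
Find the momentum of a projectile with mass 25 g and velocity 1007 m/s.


p = m*v = 0.025*1007 = 25.18 kg·m/s

25.18 kg·m/s


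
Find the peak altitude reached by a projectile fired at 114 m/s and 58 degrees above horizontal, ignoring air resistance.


H = (v0*sin(theta))^2 / (2g) = (114*sin(58°))^2 / (2*9.81) = 476.4 m

476.4 m


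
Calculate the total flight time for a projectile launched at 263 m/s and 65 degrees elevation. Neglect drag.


T = 2*v0*sin(theta)/g = 2*263*sin(65°)/9.81 = 48.6 s

48.6 s


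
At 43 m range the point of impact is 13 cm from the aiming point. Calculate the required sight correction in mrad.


1 mrad subtends 1 cm per 10 m of range, so adj = error_cm / (dist_m / 10) = 13 / (43/10) = 3.023 mrad

3.023 mrad


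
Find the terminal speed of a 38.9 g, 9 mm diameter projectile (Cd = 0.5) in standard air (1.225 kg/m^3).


A = pi*(d/2)^2 = pi*(9/2000)^2 = 6.36173e-05 m^2
vt = sqrt(2mg/(Cd*rho*A)) = sqrt(2*0.0389*9.81/(0.5 * 1.225 * 6.36173e-05)) = 140 m/s

140 m/s


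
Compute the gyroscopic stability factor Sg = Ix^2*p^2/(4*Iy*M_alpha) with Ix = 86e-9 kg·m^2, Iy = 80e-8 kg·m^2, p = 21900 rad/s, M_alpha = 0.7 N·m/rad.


Sg = Ix^2 * p^2 / (4 * Iy * M_alpha) = (86e-9)^2 * 21900^2 / (4 * 80e-8 * 0.7) = 1.584

1.584


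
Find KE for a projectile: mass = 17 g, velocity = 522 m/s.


E = 0.5*m*v^2 = 0.5*0.017*522^2 = 2316 J

2316 J


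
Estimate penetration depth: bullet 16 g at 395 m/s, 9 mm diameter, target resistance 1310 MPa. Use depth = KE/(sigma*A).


A = pi*(d/2)^2 = pi*(9/2)^2 = 63.6173 mm^2
E = 0.5*m*v^2 = 0.5*0.016*395^2 = 1248.2 J
depth = E/(sigma*A) = 1248.2 J / (1310 MPa * 63.6173 mm^2) = 1248.2/(1310 * 63.6173) m = 0.0149775 m ≈ 14.98 mm

14.98 mm


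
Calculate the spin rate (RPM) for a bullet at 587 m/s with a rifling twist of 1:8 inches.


twist_m = 8*0.0254 = 0.2032 m
spin = v/twist = 587/0.2032 = 2888.78 rev/s
RPM = spin*60 = 2888.78*60 ≈ 173327 RPM

173327 RPM


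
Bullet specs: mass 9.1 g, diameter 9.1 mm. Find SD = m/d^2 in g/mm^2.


SD = m/d^2 = 9.1/9.1^2 = 0.1099 g/mm^2

0.1099 g/mm^2


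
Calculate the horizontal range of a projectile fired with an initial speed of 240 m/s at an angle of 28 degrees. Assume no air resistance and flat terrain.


R = v0^2 * sin(2*theta) / g = 240^2 * sin(2*28°) / 9.81 = 4868 m

4868 m


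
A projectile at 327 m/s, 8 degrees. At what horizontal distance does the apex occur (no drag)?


R = v0^2*sin(2*theta)/g = 327^2*sin(2*8°)/9.81 = 3004.45 m
apex_dist = R/2 = 3004.45/2 = 1502 m

1502 m


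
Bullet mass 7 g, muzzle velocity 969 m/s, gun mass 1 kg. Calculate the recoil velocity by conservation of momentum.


v_recoil = m_p * v_p / m_gun = 0.007 * 969 / 1 = 6.783 m/s

6.783 m/s


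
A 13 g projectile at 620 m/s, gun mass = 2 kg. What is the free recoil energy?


v_r = m_p*v_p/m_gun = 0.013*620/2 = 4.03 m/s, E_r = 0.5*m_gun*v_r^2 = 0.5*2*4.03^2 = 16.24 J

16.24 J


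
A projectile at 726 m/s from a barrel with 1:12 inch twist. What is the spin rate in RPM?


twist_m = 12*0.0254 = 0.3048 m
spin = v/twist = 726/0.3048 = 2381.89 rev/s
RPM = spin*60 = 2381.89*60 ≈ 142913 RPM

142913 RPM


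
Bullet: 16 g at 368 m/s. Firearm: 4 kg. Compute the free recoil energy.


v_r = m_p*v_p/m_gun = 0.016*368/4 = 1.472 m/s, E_r = 0.5*m_gun*v_r^2 = 0.5*4*1.472^2 = 4.334 J

4.334 J


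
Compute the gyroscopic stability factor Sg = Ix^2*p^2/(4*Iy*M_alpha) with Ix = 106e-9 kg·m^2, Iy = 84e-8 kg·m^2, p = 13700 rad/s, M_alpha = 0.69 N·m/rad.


Sg = Ix^2 * p^2 / (4 * Iy * M_alpha) = (106e-9)^2 * 13700^2 / (4 * 84e-8 * 0.69) = 0.9096

0.9096


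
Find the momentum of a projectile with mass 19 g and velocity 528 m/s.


p = m*v = 0.019*528 = 10.03 kg·m/s

10.03 kg·m/s


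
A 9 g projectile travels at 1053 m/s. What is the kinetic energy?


E = 0.5*m*v^2 = 0.5*0.009*1053^2 = 4990 J

4990 J


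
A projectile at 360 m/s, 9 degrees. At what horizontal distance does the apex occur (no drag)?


R = v0^2*sin(2*theta)/g = 360^2*sin(2*9°)/9.81 = 4082.43 m
apex_dist = R/2 = 4082.43/2 = 2041 m

2041 m


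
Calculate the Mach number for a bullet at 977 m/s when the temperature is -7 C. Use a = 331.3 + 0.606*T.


a = 331.3 + 0.606*(-7) = 327.058 m/s
M = v/a = 977/327.058 = 2.987

2.987


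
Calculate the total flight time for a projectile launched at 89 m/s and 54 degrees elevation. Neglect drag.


T = 2*v0*sin(theta)/g = 2*89*sin(54°)/9.81 = 14.68 s

14.68 s


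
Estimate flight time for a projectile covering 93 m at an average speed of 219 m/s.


t = d/v = 93/219 = 0.4247 s

0.4247 s


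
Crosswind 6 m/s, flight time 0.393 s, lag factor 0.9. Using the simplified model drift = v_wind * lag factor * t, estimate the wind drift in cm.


drift = v_wind * lag * t = 6 * 0.9 * 0.393 = 2.1222 m ≈ 212.2 cm

212.2 cm


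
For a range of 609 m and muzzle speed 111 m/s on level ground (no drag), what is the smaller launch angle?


sin(2*theta) = R*g/v0^2 = 609*9.81/111^2 = 0.484887, theta = arcsin(0.484887)/2 = 14.5°

14.5 degrees


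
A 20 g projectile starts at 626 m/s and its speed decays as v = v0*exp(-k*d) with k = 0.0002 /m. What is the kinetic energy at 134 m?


v = v0*exp(-k*d) = 626*exp(-0.0002*134) = 609.446 m/s
E = 0.5*m*v^2 = 0.5*0.02*609.446^2 = 3714 J

3714 J


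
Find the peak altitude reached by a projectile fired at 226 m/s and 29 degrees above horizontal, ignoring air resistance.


H = (v0*sin(theta))^2 / (2g) = (226*sin(29°))^2 / (2*9.81) = 611.9 m

611.9 m


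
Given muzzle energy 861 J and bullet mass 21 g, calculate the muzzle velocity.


v = sqrt(2*E/m) = sqrt(2*861/0.021) = 286.4 m/s

286.4 m/s


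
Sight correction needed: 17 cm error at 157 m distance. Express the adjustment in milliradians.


1 mrad subtends 1 cm per 10 m of range, so adj = error_cm / (dist_m / 10) = 17 / (157/10) = 1.083 mrad

1.083 mrad


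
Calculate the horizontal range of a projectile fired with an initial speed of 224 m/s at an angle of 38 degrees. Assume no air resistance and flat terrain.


R = v0^2 * sin(2*theta) / g = 224^2 * sin(2*38°) / 9.81 = 4963 m

4963 m


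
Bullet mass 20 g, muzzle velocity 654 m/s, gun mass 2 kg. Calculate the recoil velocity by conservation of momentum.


v_recoil = m_p * v_p / m_gun = 0.02 * 654 / 2 = 6.54 m/s

6.54 m/s


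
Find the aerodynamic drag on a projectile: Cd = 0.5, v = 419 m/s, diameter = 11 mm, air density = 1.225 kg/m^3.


A = pi*(d/2)^2 = pi*(11/2000)^2 = 9.50332e-05 m^2
Fd = 0.5*Cd*rho*A*v^2 = 0.5*0.5*1.225*9.50332e-05*419^2 = 5.11 N

5.11 N


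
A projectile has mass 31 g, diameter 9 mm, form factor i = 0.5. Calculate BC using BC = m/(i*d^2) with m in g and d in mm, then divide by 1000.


BC = m/(i*d^2*1000) = 31/(0.5 * 9^2 * 1000) = 0.0007654

0.0007654


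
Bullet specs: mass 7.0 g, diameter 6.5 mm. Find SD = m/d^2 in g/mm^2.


SD = m/d^2 = 7.0/6.5^2 = 0.1657 g/mm^2

0.1657 g/mm^2


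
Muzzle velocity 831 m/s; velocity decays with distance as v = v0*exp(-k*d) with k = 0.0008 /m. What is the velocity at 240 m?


v = v0*exp(-k*d) = 831*exp(-0.0008*240) = 685.8 m/s

685.8 m/s


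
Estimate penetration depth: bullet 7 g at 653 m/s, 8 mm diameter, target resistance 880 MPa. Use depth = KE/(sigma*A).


A = pi*(d/2)^2 = pi*(8/2)^2 = 50.2655 mm^2
E = 0.5*m*v^2 = 0.5*0.007*653^2 = 1492.43 J
depth = E/(sigma*A) = 1492.43 J / (880 MPa * 50.2655 mm^2) = 1492.43/(880 * 50.2655) m = 0.0337398 m ≈ 33.74 mm

33.74 mm


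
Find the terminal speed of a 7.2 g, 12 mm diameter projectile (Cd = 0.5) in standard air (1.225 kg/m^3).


A = pi*(d/2)^2 = pi*(12/2000)^2 = 1.13097e-04 m^2
vt = sqrt(2mg/(Cd*rho*A)) = sqrt(2*0.0072*9.81/(0.5 * 1.225 * 1.13097e-04)) = 45.16 m/s

45.16 m/s


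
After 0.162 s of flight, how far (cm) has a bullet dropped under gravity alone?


drop = 0.5*g*t^2 = 0.5*9.81*0.162^2 = 0.128727 m ≈ 12.87 cm

12.87 cm


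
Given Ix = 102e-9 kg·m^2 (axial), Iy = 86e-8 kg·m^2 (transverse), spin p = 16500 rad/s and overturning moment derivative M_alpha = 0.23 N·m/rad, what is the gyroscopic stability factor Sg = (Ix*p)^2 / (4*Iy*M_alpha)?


Sg = Ix^2 * p^2 / (4 * Iy * M_alpha) = (102e-9)^2 * 16500^2 / (4 * 86e-8 * 0.23) = 3.58

3.58


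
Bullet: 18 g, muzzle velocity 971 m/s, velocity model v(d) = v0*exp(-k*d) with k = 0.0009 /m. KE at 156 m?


v = v0*exp(-k*d) = 971*exp(-0.0009*156) = 843.809 m/s
E = 0.5*m*v^2 = 0.5*0.018*843.809^2 = 6408 J

6408 J


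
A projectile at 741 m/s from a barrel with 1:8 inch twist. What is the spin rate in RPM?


twist_m = 8*0.0254 = 0.2032 m
spin = v/twist = 741/0.2032 = 3646.654 rev/s
RPM = spin*60 = 3646.654*60 ≈ 218799 RPM

218799 RPM


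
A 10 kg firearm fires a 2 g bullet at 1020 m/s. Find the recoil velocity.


v_recoil = m_p * v_p / m_gun = 0.002 * 1020 / 10 = 0.204 m/s

0.204 m/s


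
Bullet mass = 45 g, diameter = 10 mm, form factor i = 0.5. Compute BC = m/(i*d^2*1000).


BC = m/(i*d^2*1000) = 45/(0.5 * 10^2 * 1000) = 0.0009

0.0009


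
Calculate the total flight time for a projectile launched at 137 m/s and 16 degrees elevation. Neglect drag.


T = 2*v0*sin(theta)/g = 2*137*sin(16°)/9.81 = 7.699 s

7.699 s


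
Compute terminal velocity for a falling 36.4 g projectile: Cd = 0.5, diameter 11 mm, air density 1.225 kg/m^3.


A = pi*(d/2)^2 = pi*(11/2000)^2 = 9.50332e-05 m^2
vt = sqrt(2mg/(Cd*rho*A)) = sqrt(2*0.0364*9.81/(0.5 * 1.225 * 9.50332e-05)) = 110.8 m/s

110.8 m/s


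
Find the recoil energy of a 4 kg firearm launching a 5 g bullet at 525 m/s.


v_r = m_p*v_p/m_gun = 0.005*525/4 = 0.65625 m/s, E_r = 0.5*m_gun*v_r^2 = 0.5*4*0.65625^2 = 0.8613 J

0.8613 J


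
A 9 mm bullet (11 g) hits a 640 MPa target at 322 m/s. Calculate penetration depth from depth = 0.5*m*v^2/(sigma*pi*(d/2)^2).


A = pi*(d/2)^2 = pi*(9/2)^2 = 63.6173 mm^2
E = 0.5*m*v^2 = 0.5*0.011*322^2 = 570.262 J
depth = E/(sigma*A) = 570.262 J / (640 MPa * 63.6173 mm^2) = 570.262/(640 * 63.6173) m = 0.0140062 m ≈ 14.01 mm

14.01 mm


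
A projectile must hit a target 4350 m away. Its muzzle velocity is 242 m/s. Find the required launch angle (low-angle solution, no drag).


sin(2*theta) = R*g/v0^2 = 4350*9.81/242^2 = 0.728664, theta = arcsin(0.728664)/2 = 23.39°

23.39 degrees


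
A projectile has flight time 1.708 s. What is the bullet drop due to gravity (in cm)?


drop = 0.5*g*t^2 = 0.5*9.81*1.708^2 = 14.3092 m ≈ 1431 cm

1431 cm


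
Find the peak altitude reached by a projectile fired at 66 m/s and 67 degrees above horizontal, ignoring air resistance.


H = (v0*sin(theta))^2 / (2g) = (66*sin(67°))^2 / (2*9.81) = 188.1 m

188.1 m


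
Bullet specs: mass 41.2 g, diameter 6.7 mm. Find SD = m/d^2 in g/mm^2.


SD = m/d^2 = 41.2/6.7^2 = 0.9178 g/mm^2

0.9178 g/mm^2


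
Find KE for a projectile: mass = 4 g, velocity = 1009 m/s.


E = 0.5*m*v^2 = 0.5*0.004*1009^2 = 2036 J

2036 J


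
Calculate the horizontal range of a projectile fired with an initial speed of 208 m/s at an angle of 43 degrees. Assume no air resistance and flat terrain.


R = v0^2 * sin(2*theta) / g = 208^2 * sin(2*43°) / 9.81 = 4399 m

4399 m


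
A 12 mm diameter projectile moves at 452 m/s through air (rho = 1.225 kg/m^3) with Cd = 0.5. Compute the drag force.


A = pi*(d/2)^2 = pi*(12/2000)^2 = 1.13097e-04 m^2
Fd = 0.5*Cd*rho*A*v^2 = 0.5*0.5*1.225*1.13097e-04*452^2 = 7.076 N

7.076 N


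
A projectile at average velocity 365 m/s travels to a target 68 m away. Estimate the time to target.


t = d/v = 68/365 = 0.1863 s

0.1863 s


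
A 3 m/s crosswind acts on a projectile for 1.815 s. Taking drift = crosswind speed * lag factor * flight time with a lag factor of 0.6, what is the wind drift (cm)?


drift = v_wind * lag * t = 3 * 0.6 * 1.815 = 3.267 m ≈ 326.7 cm

326.7 cm


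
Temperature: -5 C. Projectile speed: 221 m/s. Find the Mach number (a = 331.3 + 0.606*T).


a = 331.3 + 0.606*(-5) = 328.27 m/s
M = v/a = 221/328.27 = 0.6732

0.6732


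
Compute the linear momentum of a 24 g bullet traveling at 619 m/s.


p = m*v = 0.024*619 = 14.86 kg·m/s

14.86 kg·m/s


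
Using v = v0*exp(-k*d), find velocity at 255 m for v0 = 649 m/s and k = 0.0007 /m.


v = v0*exp(-k*d) = 649*exp(-0.0007*255) = 542.9 m/s

542.9 m/s


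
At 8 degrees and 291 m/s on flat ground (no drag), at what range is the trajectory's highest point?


R = v0^2*sin(2*theta)/g = 291^2*sin(2*8°)/9.81 = 2379.33 m
apex_dist = R/2 = 2379.33/2 = 1190 m

1190 m


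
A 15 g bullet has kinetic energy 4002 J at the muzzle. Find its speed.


v = sqrt(2*E/m) = sqrt(2*4002/0.015) = 730.5 m/s

730.5 m/s


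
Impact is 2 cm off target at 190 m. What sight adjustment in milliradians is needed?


1 mrad subtends 1 cm per 10 m of range, so adj = error_cm / (dist_m / 10) = 2 / (190/10) = 0.1053 mrad

0.1053 mrad


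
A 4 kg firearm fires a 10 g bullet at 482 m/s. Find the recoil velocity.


v_recoil = m_p * v_p / m_gun = 0.01 * 482 / 4 = 1.205 m/s

1.205 m/s


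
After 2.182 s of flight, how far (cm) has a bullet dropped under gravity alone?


drop = 0.5*g*t^2 = 0.5*9.81*2.182^2 = 23.3533 m ≈ 2335 cm

2335 cm


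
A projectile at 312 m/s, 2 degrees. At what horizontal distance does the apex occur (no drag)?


R = v0^2*sin(2*theta)/g = 312^2*sin(2*2°)/9.81 = 692.189 m
apex_dist = R/2 = 692.189/2 = 346.1 m

346.1 m


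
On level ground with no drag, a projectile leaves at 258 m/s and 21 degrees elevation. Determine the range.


R = v0^2 * sin(2*theta) / g = 258^2 * sin(2*21°) / 9.81 = 4540 m

4540 m


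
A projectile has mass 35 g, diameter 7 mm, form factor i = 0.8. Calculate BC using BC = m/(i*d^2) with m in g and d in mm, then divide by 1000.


BC = m/(i*d^2*1000) = 35/(0.8 * 7^2 * 1000) = 0.0008929

0.0008929


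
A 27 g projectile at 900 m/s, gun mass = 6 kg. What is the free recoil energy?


v_r = m_p*v_p/m_gun = 0.027*900/6 = 4.05 m/s, E_r = 0.5*m_gun*v_r^2 = 0.5*6*4.05^2 = 49.21 J

49.21 J


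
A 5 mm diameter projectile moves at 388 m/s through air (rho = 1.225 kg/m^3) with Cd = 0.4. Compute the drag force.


A = pi*(d/2)^2 = pi*(5/2000)^2 = 1.96350e-05 m^2
Fd = 0.5*Cd*rho*A*v^2 = 0.5*0.4*1.225*1.96350e-05*388^2 = 0.7242 N

0.7242 N


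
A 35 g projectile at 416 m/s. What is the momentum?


p = m*v = 0.035*416 = 14.56 kg·m/s

14.56 kg·m/s


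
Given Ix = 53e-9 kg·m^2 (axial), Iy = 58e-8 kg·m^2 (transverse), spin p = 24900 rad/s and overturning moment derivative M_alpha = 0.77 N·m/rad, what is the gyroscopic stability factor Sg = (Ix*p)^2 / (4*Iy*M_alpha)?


Sg = Ix^2 * p^2 / (4 * Iy * M_alpha) = (53e-9)^2 * 24900^2 / (4 * 58e-8 * 0.77) = 0.9749

0.9749


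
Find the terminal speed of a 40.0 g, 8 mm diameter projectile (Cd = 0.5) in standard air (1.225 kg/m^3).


A = pi*(d/2)^2 = pi*(8/2000)^2 = 5.02655e-05 m^2
vt = sqrt(2mg/(Cd*rho*A)) = sqrt(2*0.04*9.81/(0.5 * 1.225 * 5.02655e-05)) = 159.7 m/s

159.7 m/s


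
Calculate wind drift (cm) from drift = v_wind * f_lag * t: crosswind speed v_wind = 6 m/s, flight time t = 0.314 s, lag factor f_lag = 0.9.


drift = v_wind * lag * t = 6 * 0.9 * 0.314 = 1.6956 m ≈ 169.6 cm

169.6 cm


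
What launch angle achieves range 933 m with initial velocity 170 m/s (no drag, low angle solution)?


sin(2*theta) = R*g/v0^2 = 933*9.81/170^2 = 0.316703, theta = arcsin(0.316703)/2 = 9.232°

9.232 degrees


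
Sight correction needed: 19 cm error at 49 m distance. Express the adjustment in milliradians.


1 mrad subtends 1 cm per 10 m of range, so adj = error_cm / (dist_m / 10) = 19 / (49/10) = 3.878 mrad

3.878 mrad


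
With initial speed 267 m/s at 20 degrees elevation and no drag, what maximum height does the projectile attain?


H = (v0*sin(theta))^2 / (2g) = (267*sin(20°))^2 / (2*9.81) = 425 m

425 m


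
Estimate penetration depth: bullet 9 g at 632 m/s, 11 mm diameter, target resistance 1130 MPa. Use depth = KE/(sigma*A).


A = pi*(d/2)^2 = pi*(11/2)^2 = 95.0332 mm^2
E = 0.5*m*v^2 = 0.5*0.009*632^2 = 1797.41 J
depth = E/(sigma*A) = 1797.41 J / (1130 MPa * 95.0332 mm^2) = 1797.41/(1130 * 95.0332) m = 0.0167376 m ≈ 16.74 mm

16.74 mm


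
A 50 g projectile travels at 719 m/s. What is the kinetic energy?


E = 0.5*m*v^2 = 0.5*0.05*719^2 = 12924 J

12924 J


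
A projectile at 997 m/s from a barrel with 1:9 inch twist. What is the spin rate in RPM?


twist_m = 9*0.0254 = 0.2286 m
spin = v/twist = 997/0.2286 = 4361.33 rev/s
RPM = spin*60 = 4361.33*60 ≈ 261680 RPM

261680 RPM


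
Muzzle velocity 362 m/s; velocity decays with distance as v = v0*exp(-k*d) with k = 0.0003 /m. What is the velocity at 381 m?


v = v0*exp(-k*d) = 362*exp(-0.0003*381) = 322.9 m/s

322.9 m/s


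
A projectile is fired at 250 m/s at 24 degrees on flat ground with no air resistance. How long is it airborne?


T = 2*v0*sin(theta)/g = 2*250*sin(24°)/9.81 = 20.73 s

20.73 s


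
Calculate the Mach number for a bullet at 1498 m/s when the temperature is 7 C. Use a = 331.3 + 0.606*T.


a = 331.3 + 0.606*(7) = 335.542 m/s
M = v/a = 1498/335.542 = 4.464

4.464


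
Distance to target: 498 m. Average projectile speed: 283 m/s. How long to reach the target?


t = d/v = 498/283 = 1.76 s

1.76 s


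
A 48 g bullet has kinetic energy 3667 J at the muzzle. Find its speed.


v = sqrt(2*E/m) = sqrt(2*3667/0.048) = 390.9 m/s

390.9 m/s


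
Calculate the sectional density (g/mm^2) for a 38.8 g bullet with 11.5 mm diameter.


SD = m/d^2 = 38.8/11.5^2 = 0.2934 g/mm^2

0.2934 g/mm^2


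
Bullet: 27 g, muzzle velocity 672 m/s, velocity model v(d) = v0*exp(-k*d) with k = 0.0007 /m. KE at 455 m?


v = v0*exp(-k*d) = 672*exp(-0.0007*455) = 488.705 m/s
E = 0.5*m*v^2 = 0.5*0.027*488.705^2 = 3224 J

3224 J
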